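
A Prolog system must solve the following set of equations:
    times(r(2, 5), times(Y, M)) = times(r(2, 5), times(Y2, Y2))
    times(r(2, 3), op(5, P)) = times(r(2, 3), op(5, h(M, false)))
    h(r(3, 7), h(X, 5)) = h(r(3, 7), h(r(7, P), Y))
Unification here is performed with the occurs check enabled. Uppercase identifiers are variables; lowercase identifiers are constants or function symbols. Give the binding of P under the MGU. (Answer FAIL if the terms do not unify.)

Decompose times/2: r(2, 5) = r(2, 5),  times(Y, M) = times(Y2, Y2).
Delete trivial equation r(2, 5) = r(2, 5).
Decompose times/2: Y = Y2,  M = Y2.
Bind Y := Y2; substituting into the one remaining equation that mentions Y gives: h(r(3, 7), h(X, 5)) = h(r(3, 7), h(r(7, P), Y2)).
Bind M := Y2; substituting into the one remaining equation that mentions M gives: times(r(2, 3), op(5, P)) = times(r(2, 3), op(5, h(Y2, false))).
Decompose times/2: r(2, 3) = r(2, 3),  op(5, P) = op(5, h(Y2, false)).
Delete trivial equation r(2, 3) = r(2, 3).
Decompose op/2: 5 = 5,  P = h(Y2, false).
Delete trivial equation 5 = 5.
Bind P := h(Y2, false); substituting into the remaining equation gives: h(r(3, 7), h(X, 5)) = h(r(3, 7), h(r(7, h(Y2, false)), Y2)).
Decompose h/2: r(3, 7) = r(3, 7),  h(X, 5) = h(r(7, h(Y2, false)), Y2).
Delete trivial equation r(3, 7) = r(3, 7).
Decompose h/2: X = r(7, h(Y2, false)),  5 = Y2.
Bind X := r(7, h(Y2, false)); no other remaining equation mentions X.
Bind Y2 := 5. Substituting into the earlier bindings gives Y := 5, M := 5, P := h(5, false), X := r(7, h(5, false)).
MGU = { Y = 5, M = 5, P = h(5, false), X = r(7, h(5, false)), Y2 = 5 }, so P = h(5, false).

h(5, false)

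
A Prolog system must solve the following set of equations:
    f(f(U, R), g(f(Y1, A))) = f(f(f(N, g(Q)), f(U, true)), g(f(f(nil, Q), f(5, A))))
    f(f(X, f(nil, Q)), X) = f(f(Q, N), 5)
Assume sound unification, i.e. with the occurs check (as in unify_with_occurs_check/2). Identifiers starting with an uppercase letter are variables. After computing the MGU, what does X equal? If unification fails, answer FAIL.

FAIL

Decompose f/2: f(U, R) = f(f(N, g(Q)), f(U, true)),  g(f(Y1, A)) = g(f(f(nil, Q), f(5, A))).
Decompose f/2: U = f(N, g(Q)),  R = f(U, true).
Bind U := f(N, g(Q)); substituting into the one remaining equation that mentions U gives: R = f(f(N, g(Q)), true).
Bind R := f(f(N, g(Q)), true); no other remaining equation mentions R.
Decompose g/1: f(Y1, A) = f(f(nil, Q), f(5, A)).
Decompose f/2: Y1 = f(nil, Q),  A = f(5, A).
Bind Y1 := f(nil, Q); no other remaining equation mentions Y1.
Occurs check fails: A occurs in f(5, A); the equation A = f(5, A) has no finite solution.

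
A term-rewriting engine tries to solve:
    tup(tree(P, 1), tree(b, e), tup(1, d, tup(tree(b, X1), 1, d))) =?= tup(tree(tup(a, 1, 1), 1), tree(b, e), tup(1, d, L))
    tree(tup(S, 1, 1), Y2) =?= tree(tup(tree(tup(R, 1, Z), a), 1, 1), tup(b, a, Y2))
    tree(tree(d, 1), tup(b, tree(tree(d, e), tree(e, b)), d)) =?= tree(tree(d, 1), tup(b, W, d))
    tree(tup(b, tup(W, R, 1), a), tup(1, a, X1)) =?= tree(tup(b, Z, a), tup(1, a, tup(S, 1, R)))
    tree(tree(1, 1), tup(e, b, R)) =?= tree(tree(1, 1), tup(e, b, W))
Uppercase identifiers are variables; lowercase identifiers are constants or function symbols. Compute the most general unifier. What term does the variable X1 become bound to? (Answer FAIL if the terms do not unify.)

Decompose tup/3: tree(P, 1) =?= tree(tup(a, 1, 1), 1),  tree(b, e) =?= tree(b, e),  tup(1, d, tup(tree(b, X1), 1, d)) =?= tup(1, d, L).
Decompose tree/2: P =?= tup(a, 1, 1),  1 =?= 1.
Bind P := tup(a, 1, 1); no other remaining equation mentions P.
Delete trivial equation 1 =?= 1.
Delete trivial equation tree(b, e) =?= tree(b, e).
Decompose tup/3: 1 =?= 1,  d =?= d,  tup(tree(b, X1), 1, d) =?= L.
Delete trivial equation 1 =?= 1.
Delete trivial equation d =?= d.
Bind L := tup(tree(b, X1), 1, d); no other remaining equation mentions L.
Decompose tree/2: tup(S, 1, 1) =?= tup(tree(tup(R, 1, Z), a), 1, 1),  Y2 =?= tup(b, a, Y2).
Decompose tup/3: S =?= tree(tup(R, 1, Z), a),  1 =?= 1,  1 =?= 1.
Bind S := tree(tup(R, 1, Z), a); substituting into the one remaining equation that mentions S gives: tree(tup(b, tup(W, R, 1), a), tup(1, a, X1)) =?= tree(tup(b, Z, a), tup(1, a, tup(tree(tup(R, 1, Z), a), 1, R))).
Delete trivial equation 1 =?= 1.
Delete trivial equation 1 =?= 1.
Occurs check fails: Y2 occurs in tup(b, a, Y2); the equation Y2 =?= tup(b, a, Y2) has no finite solution.

FAIL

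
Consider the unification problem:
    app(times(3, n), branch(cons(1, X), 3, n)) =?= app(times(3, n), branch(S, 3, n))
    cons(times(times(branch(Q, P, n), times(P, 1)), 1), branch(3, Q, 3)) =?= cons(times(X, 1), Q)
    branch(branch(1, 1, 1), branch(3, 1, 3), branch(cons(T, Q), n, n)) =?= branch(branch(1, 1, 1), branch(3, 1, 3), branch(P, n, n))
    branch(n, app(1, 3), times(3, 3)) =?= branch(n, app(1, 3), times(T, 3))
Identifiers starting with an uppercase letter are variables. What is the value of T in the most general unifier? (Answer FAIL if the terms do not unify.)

Decompose app/2: times(3, n) =?= times(3, n),  branch(cons(1, X), 3, n) =?= branch(S, 3, n).
Delete trivial equation times(3, n) =?= times(3, n).
Decompose branch/3: cons(1, X) =?= S,  3 =?= 3,  n =?= n.
Bind S := cons(1, X); no other remaining equation mentions S.
Delete trivial equation 3 =?= 3.
Delete trivial equation n =?= n.
Decompose cons/2: times(times(branch(Q, P, n), times(P, 1)), 1) =?= times(X, 1),  branch(3, Q, 3) =?= Q.
Decompose times/2: times(branch(Q, P, n), times(P, 1)) =?= X,  1 =?= 1.
Bind X := times(branch(Q, P, n), times(P, 1)); no other remaining equation mentions X. Substituting into the earlier binding gives S := cons(1, times(branch(Q, P, n), times(P, 1))).
Delete trivial equation 1 =?= 1.
Occurs check fails: Q occurs in branch(3, Q, 3); the equation Q =?= branch(3, Q, 3) has no finite solution.

FAIL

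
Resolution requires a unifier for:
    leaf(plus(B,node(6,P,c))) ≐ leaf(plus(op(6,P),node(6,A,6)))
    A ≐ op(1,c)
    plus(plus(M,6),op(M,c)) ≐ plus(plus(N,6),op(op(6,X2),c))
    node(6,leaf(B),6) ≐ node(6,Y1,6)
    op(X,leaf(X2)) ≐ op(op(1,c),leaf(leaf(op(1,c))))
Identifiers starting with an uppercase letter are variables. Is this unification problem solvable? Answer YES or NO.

Decompose leaf/1: plus(B,node(6,P,c)) ≐ plus(op(6,P),node(6,A,6)).
Decompose plus/2: B ≐ op(6,P),  node(6,P,c) ≐ node(6,A,6).
Bind B := op(6,P); substituting into the one remaining equation that mentions B gives: node(6,leaf(op(6,P)),6) ≐ node(6,Y1,6).
Decompose node/3: 6 ≐ 6,  P ≐ A,  c ≐ 6.
Delete trivial equation 6 ≐ 6.
Bind P := A; substituting into the one remaining equation that mentions P gives: node(6,leaf(op(6,A)),6) ≐ node(6,Y1,6). Substituting into the earlier binding gives B := op(6,A).
Clash: constants c and 6 differ; no unifier exists.

NO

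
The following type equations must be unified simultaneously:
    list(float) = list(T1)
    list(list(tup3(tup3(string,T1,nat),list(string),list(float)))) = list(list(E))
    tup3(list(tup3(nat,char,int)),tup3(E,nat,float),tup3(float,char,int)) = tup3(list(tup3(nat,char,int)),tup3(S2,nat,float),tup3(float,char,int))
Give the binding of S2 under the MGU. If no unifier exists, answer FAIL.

tup3(tup3(string,float,nat),list(string),list(float))

Decompose list/1: float = T1.
Bind T1 := float; substituting into the one remaining equation that mentions T1 gives: list(list(tup3(tup3(string,float,nat),list(string),list(float)))) = list(list(E)).
Decompose list/1: list(tup3(tup3(string,float,nat),list(string),list(float))) = list(E).
Decompose list/1: tup3(tup3(string,float,nat),list(string),list(float)) = E.
Bind E := tup3(tup3(string,float,nat),list(string),list(float)); substituting into the remaining equation gives: tup3(list(tup3(nat,char,int)),tup3(tup3(tup3(string,float,nat),list(string),list(float)),nat,float),tup3(float,char,int)) = tup3(list(tup3(nat,char,int)),tup3(S2,nat,float),tup3(float,char,int)).
Decompose tup3/3: list(tup3(nat,char,int)) = list(tup3(nat,char,int)),  tup3(tup3(tup3(string,float,nat),list(string),list(float)),nat,float) = tup3(S2,nat,float),  tup3(float,char,int) = tup3(float,char,int).
Delete trivial equation list(tup3(nat,char,int)) = list(tup3(nat,char,int)).
Decompose tup3/3: tup3(tup3(string,float,nat),list(string),list(float)) = S2,  nat = nat,  float = float.
Bind S2 := tup3(tup3(string,float,nat),list(string),list(float)); no other remaining equation mentions S2.
Delete trivial equation nat = nat.
Delete trivial equation float = float.
Delete trivial equation tup3(float,char,int) = tup3(float,char,int).
MGU = { T1 -> float, E -> tup3(tup3(string,float,nat),list(string),list(float)), S2 -> tup3(tup3(string,float,nat),list(string),list(float)) }, so S2 -> tup3(tup3(string,float,nat),list(string),list(float)).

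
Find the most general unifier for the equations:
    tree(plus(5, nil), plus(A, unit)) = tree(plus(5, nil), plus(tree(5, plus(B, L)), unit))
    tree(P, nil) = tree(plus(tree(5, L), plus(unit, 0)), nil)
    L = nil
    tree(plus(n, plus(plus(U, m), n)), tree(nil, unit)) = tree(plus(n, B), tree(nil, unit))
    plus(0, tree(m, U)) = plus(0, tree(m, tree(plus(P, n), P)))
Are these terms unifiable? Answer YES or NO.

Decompose tree/2: plus(5, nil) = plus(5, nil),  plus(A, unit) = plus(tree(5, plus(B, L)), unit).
Delete trivial equation plus(5, nil) = plus(5, nil).
Decompose plus/2: A = tree(5, plus(B, L)),  unit = unit.
Bind A := tree(5, plus(B, L)); no other remaining equation mentions A.
Delete trivial equation unit = unit.
Decompose tree/2: P = plus(tree(5, L), plus(unit, 0)),  nil = nil.
Bind P := plus(tree(5, L), plus(unit, 0)); substituting into the one remaining equation that mentions P gives: plus(0, tree(m, U)) = plus(0, tree(m, tree(plus(plus(tree(5, L), plus(unit, 0)), n), plus(tree(5, L), plus(unit, 0))))).
Delete trivial equation nil = nil.
Bind L := nil; substituting into the one remaining equation that mentions L gives: plus(0, tree(m, U)) = plus(0, tree(m, tree(plus(plus(tree(5, nil), plus(unit, 0)), n), plus(tree(5, nil), plus(unit, 0))))). Substituting into the earlier bindings gives A := tree(5, plus(B, nil)), P := plus(tree(5, nil), plus(unit, 0)).
Decompose tree/2: plus(n, plus(plus(U, m), n)) = plus(n, B),  tree(nil, unit) = tree(nil, unit).
Decompose plus/2: n = n,  plus(plus(U, m), n) = B.
Delete trivial equation n = n.
Bind B := plus(plus(U, m), n); no other remaining equation mentions B. Substituting into the earlier binding gives A := tree(5, plus(plus(plus(U, m), n), nil)).
Delete trivial equation tree(nil, unit) = tree(nil, unit).
Decompose plus/2: 0 = 0,  tree(m, U) = tree(m, tree(plus(plus(tree(5, nil), plus(unit, 0)), n), plus(tree(5, nil), plus(unit, 0)))).
Delete trivial equation 0 = 0.
Decompose tree/2: m = m,  U = tree(plus(plus(tree(5, nil), plus(unit, 0)), n), plus(tree(5, nil), plus(unit, 0))).
Delete trivial equation m = m.
Bind U := tree(plus(plus(tree(5, nil), plus(unit, 0)), n), plus(tree(5, nil), plus(unit, 0))). Substituting into the earlier bindings gives A := tree(5, plus(plus(plus(tree(plus(plus(tree(5, nil), plus(unit, 0)), n), plus(tree(5, nil), plus(unit, 0))), m), n), nil)), B := plus(plus(tree(plus(plus(tree(5, nil), plus(unit, 0)), n), plus(tree(5, nil), plus(unit, 0))), m), n).
No equations remain and no clash or occurs-check failure arose, so a unifier exists.

YES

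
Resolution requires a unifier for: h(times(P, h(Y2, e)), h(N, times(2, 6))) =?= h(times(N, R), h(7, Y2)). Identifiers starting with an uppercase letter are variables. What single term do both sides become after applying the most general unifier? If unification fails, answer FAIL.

Decompose h/2: times(P, h(Y2, e)) =?= times(N, R),  h(N, times(2, 6)) =?= h(7, Y2).
Decompose times/2: P =?= N,  h(Y2, e) =?= R.
Bind P := N; no other remaining equation mentions P.
Bind R := h(Y2, e); no other remaining equation mentions R.
Decompose h/2: N =?= 7,  times(2, 6) =?= Y2.
Bind N := 7; no other remaining equation mentions N. Substituting into the earlier binding gives P := 7.
Bind Y2 := times(2, 6). Substituting into the earlier binding gives R := h(times(2, 6), e).
Applying the MGU to either side gives h(times(7, h(times(2, 6), e)), h(7, times(2, 6))).

h(times(7, h(times(2, 6), e)), h(7, times(2, 6)))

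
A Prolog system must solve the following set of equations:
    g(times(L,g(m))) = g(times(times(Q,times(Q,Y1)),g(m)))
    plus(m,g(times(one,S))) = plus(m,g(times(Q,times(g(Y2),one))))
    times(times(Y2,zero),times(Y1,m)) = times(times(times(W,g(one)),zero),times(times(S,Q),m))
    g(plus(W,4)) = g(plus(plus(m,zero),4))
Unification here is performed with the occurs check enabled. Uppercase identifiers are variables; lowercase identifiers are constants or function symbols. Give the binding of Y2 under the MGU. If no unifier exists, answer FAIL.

times(plus(m,zero),g(one))

Decompose g/1: times(L,g(m)) = times(times(Q,times(Q,Y1)),g(m)).
Decompose times/2: L = times(Q,times(Q,Y1)),  g(m) = g(m).
Bind L := times(Q,times(Q,Y1)); no other remaining equation mentions L.
Delete trivial equation g(m) = g(m).
Decompose plus/2: m = m,  g(times(one,S)) = g(times(Q,times(g(Y2),one))).
Delete trivial equation m = m.
Decompose g/1: times(one,S) = times(Q,times(g(Y2),one)).
Decompose times/2: one = Q,  S = times(g(Y2),one).
Bind Q := one; substituting into the one remaining equation that mentions Q gives: times(times(Y2,zero),times(Y1,m)) = times(times(times(W,g(one)),zero),times(times(S,one),m)). Substituting into the earlier binding gives L := times(one,times(one,Y1)).
Bind S := times(g(Y2),one); substituting into the one remaining equation that mentions S gives: times(times(Y2,zero),times(Y1,m)) = times(times(times(W,g(one)),zero),times(times(times(g(Y2),one),one),m)).
Decompose times/2: times(Y2,zero) = times(times(W,g(one)),zero),  times(Y1,m) = times(times(times(g(Y2),one),one),m).
Decompose times/2: Y2 = times(W,g(one)),  zero = zero.
Bind Y2 := times(W,g(one)); substituting into the one remaining equation that mentions Y2 gives: times(Y1,m) = times(times(times(g(times(W,g(one))),one),one),m). Substituting into the earlier binding gives S := times(g(times(W,g(one))),one).
Delete trivial equation zero = zero.
Decompose times/2: Y1 = times(times(g(times(W,g(one))),one),one),  m = m.
Bind Y1 := times(times(g(times(W,g(one))),one),one); no other remaining equation mentions Y1. Substituting into the earlier binding gives L := times(one,times(one,times(times(g(times(W,g(one))),one),one))).
Delete trivial equation m = m.
Decompose g/1: plus(W,4) = plus(plus(m,zero),4).
Decompose plus/2: W = plus(m,zero),  4 = 4.
Bind W := plus(m,zero); no other remaining equation mentions W. Substituting into the earlier bindings gives L := times(one,times(one,times(times(g(times(plus(m,zero),g(one))),one),one))), S := times(g(times(plus(m,zero),g(one))),one), Y2 := times(plus(m,zero),g(one)), Y1 := times(times(g(times(plus(m,zero),g(one))),one),one).
Delete trivial equation 4 = 4.
MGU = { L -> times(one,times(one,times(times(g(times(plus(m,zero),g(one))),one),one))), Q -> one, S -> times(g(times(plus(m,zero),g(one))),one), Y2 -> times(plus(m,zero),g(one)), Y1 -> times(times(g(times(plus(m,zero),g(one))),one),one), W -> plus(m,zero) }, so Y2 -> times(plus(m,zero),g(one)).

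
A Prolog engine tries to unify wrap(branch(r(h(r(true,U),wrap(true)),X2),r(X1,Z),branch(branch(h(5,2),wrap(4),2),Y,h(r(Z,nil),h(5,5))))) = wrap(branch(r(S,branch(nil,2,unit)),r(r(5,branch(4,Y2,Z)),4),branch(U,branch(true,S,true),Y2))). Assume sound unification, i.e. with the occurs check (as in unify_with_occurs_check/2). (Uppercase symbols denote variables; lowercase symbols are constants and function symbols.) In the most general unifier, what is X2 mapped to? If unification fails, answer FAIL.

branch(nil,2,unit)

Decompose wrap/1: branch(r(h(r(true,U),wrap(true)),X2),r(X1,Z),branch(branch(h(5,2),wrap(4),2),Y,h(r(Z,nil),h(5,5)))) = branch(r(S,branch(nil,2,unit)),r(r(5,branch(4,Y2,Z)),4),branch(U,branch(true,S,true),Y2)).
Decompose branch/3: r(h(r(true,U),wrap(true)),X2) = r(S,branch(nil,2,unit)),  r(X1,Z) = r(r(5,branch(4,Y2,Z)),4),  branch(branch(h(5,2),wrap(4),2),Y,h(r(Z,nil),h(5,5))) = branch(U,branch(true,S,true),Y2).
Decompose r/2: h(r(true,U),wrap(true)) = S,  X2 = branch(nil,2,unit).
Bind S := h(r(true,U),wrap(true)); substituting into the one remaining equation that mentions S gives: branch(branch(h(5,2),wrap(4),2),Y,h(r(Z,nil),h(5,5))) = branch(U,branch(true,h(r(true,U),wrap(true)),true),Y2).
Bind X2 := branch(nil,2,unit); no other remaining equation mentions X2.
Decompose r/2: X1 = r(5,branch(4,Y2,Z)),  Z = 4.
Bind X1 := r(5,branch(4,Y2,Z)); no other remaining equation mentions X1.
Bind Z := 4; substituting into the remaining equation gives: branch(branch(h(5,2),wrap(4),2),Y,h(r(4,nil),h(5,5))) = branch(U,branch(true,h(r(true,U),wrap(true)),true),Y2). Substituting into the earlier binding gives X1 := r(5,branch(4,Y2,4)).
Decompose branch/3: branch(h(5,2),wrap(4),2) = U,  Y = branch(true,h(r(true,U),wrap(true)),true),  h(r(4,nil),h(5,5)) = Y2.
Bind U := branch(h(5,2),wrap(4),2); substituting into the one remaining equation that mentions U gives: Y = branch(true,h(r(true,branch(h(5,2),wrap(4),2)),wrap(true)),true). Substituting into the earlier binding gives S := h(r(true,branch(h(5,2),wrap(4),2)),wrap(true)).
Bind Y := branch(true,h(r(true,branch(h(5,2),wrap(4),2)),wrap(true)),true); no other remaining equation mentions Y.
Bind Y2 := h(r(4,nil),h(5,5)). Substituting into the earlier binding gives X1 := r(5,branch(4,h(r(4,nil),h(5,5)),4)).
MGU = { S -> h(r(true,branch(h(5,2),wrap(4),2)),wrap(true)), X2 -> branch(nil,2,unit), X1 -> r(5,branch(4,h(r(4,nil),h(5,5)),4)), Z -> 4, U -> branch(h(5,2),wrap(4),2), Y -> branch(true,h(r(true,branch(h(5,2),wrap(4),2)),wrap(true)),true), Y2 -> h(r(4,nil),h(5,5)) }, so X2 -> branch(nil,2,unit).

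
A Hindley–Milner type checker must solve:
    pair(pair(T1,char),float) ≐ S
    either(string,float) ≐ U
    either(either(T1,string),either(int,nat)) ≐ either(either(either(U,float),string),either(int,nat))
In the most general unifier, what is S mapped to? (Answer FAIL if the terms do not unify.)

pair(pair(either(either(string,float),float),char),float)

Bind S := pair(pair(T1,char),float); no other remaining equation mentions S.
Bind U := either(string,float); substituting into the remaining equation gives: either(either(T1,string),either(int,nat)) ≐ either(either(either(either(string,float),float),string),either(int,nat)).
Decompose either/2: either(T1,string) ≐ either(either(either(string,float),float),string),  either(int,nat) ≐ either(int,nat).
Decompose either/2: T1 ≐ either(either(string,float),float),  string ≐ string.
Bind T1 := either(either(string,float),float); no other remaining equation mentions T1. Substituting into the earlier binding gives S := pair(pair(either(either(string,float),float),char),float).
Delete trivial equation string ≐ string.
Delete trivial equation either(int,nat) ≐ either(int,nat).
MGU = { S -> pair(pair(either(either(string,float),float),char),float), U -> either(string,float), T1 -> either(either(string,float),float) }, so S -> pair(pair(either(either(string,float),float),char),float).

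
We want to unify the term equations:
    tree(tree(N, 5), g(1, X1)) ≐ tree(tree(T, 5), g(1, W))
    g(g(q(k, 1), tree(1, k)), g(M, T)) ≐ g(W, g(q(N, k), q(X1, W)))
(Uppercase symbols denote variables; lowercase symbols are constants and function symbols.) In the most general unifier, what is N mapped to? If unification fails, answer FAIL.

q(g(q(k, 1), tree(1, k)), g(q(k, 1), tree(1, k)))

Decompose tree/2: tree(N, 5) ≐ tree(T, 5),  g(1, X1) ≐ g(1, W).
Decompose tree/2: N ≐ T,  5 ≐ 5.
Bind N := T; substituting into the one remaining equation that mentions N gives: g(g(q(k, 1), tree(1, k)), g(M, T)) ≐ g(W, g(q(T, k), q(X1, W))).
Delete trivial equation 5 ≐ 5.
Decompose g/2: 1 ≐ 1,  X1 ≐ W.
Delete trivial equation 1 ≐ 1.
Bind X1 := W; substituting into the remaining equation gives: g(g(q(k, 1), tree(1, k)), g(M, T)) ≐ g(W, g(q(T, k), q(W, W))).
Decompose g/2: g(q(k, 1), tree(1, k)) ≐ W,  g(M, T) ≐ g(q(T, k), q(W, W)).
Bind W := g(q(k, 1), tree(1, k)); substituting into the remaining equation gives: g(M, T) ≐ g(q(T, k), q(g(q(k, 1), tree(1, k)), g(q(k, 1), tree(1, k)))). Substituting into the earlier binding gives X1 := g(q(k, 1), tree(1, k)).
Decompose g/2: M ≐ q(T, k),  T ≐ q(g(q(k, 1), tree(1, k)), g(q(k, 1), tree(1, k))).
Bind M := q(T, k); no other remaining equation mentions M.
Bind T := q(g(q(k, 1), tree(1, k)), g(q(k, 1), tree(1, k))). Substituting into the earlier bindings gives N := q(g(q(k, 1), tree(1, k)), g(q(k, 1), tree(1, k))), M := q(q(g(q(k, 1), tree(1, k)), g(q(k, 1), tree(1, k))), k).
MGU = { N -> q(g(q(k, 1), tree(1, k)), g(q(k, 1), tree(1, k))), X1 -> g(q(k, 1), tree(1, k)), W -> g(q(k, 1), tree(1, k)), M -> q(q(g(q(k, 1), tree(1, k)), g(q(k, 1), tree(1, k))), k), T -> q(g(q(k, 1), tree(1, k)), g(q(k, 1), tree(1, k))) }, so N -> q(g(q(k, 1), tree(1, k)), g(q(k, 1), tree(1, k))).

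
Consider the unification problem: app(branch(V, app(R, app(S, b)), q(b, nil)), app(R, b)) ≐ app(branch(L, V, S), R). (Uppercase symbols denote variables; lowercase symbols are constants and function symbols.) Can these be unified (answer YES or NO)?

Decompose app/2: branch(V, app(R, app(S, b)), q(b, nil)) ≐ branch(L, V, S),  app(R, b) ≐ R.
Decompose branch/3: V ≐ L,  app(R, app(S, b)) ≐ V,  q(b, nil) ≐ S.
Bind V := L; substituting into the one remaining equation that mentions V gives: app(R, app(S, b)) ≐ L.
Bind L := app(R, app(S, b)); no other remaining equation mentions L. Substituting into the earlier binding gives V := app(R, app(S, b)).
Bind S := q(b, nil); no other remaining equation mentions S. Substituting into the earlier bindings gives V := app(R, app(q(b, nil), b)), L := app(R, app(q(b, nil), b)).
Occurs check fails: R occurs in app(R, b); the equation R ≐ app(R, b) has no finite solution.

NO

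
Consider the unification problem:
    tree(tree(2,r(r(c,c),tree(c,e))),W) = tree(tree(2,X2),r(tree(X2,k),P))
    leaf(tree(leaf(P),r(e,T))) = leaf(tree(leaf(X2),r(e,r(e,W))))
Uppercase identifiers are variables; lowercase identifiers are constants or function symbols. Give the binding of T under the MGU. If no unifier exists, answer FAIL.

r(e,r(tree(r(r(c,c),tree(c,e)),k),r(r(c,c),tree(c,e))))

Decompose tree/2: tree(2,r(r(c,c),tree(c,e))) = tree(2,X2),  W = r(tree(X2,k),P).
Decompose tree/2: 2 = 2,  r(r(c,c),tree(c,e)) = X2.
Delete trivial equation 2 = 2.
Bind X2 := r(r(c,c),tree(c,e)); substituting into the remaining equations gives: W = r(tree(r(r(c,c),tree(c,e)),k),P),  leaf(tree(leaf(P),r(e,T))) = leaf(tree(leaf(r(r(c,c),tree(c,e))),r(e,r(e,W)))).
Bind W := r(tree(r(r(c,c),tree(c,e)),k),P); substituting into the remaining equation gives: leaf(tree(leaf(P),r(e,T))) = leaf(tree(leaf(r(r(c,c),tree(c,e))),r(e,r(e,r(tree(r(r(c,c),tree(c,e)),k),P))))).
Decompose leaf/1: tree(leaf(P),r(e,T)) = tree(leaf(r(r(c,c),tree(c,e))),r(e,r(e,r(tree(r(r(c,c),tree(c,e)),k),P)))).
Decompose tree/2: leaf(P) = leaf(r(r(c,c),tree(c,e))),  r(e,T) = r(e,r(e,r(tree(r(r(c,c),tree(c,e)),k),P))).
Decompose leaf/1: P = r(r(c,c),tree(c,e)).
Bind P := r(r(c,c),tree(c,e)); substituting into the remaining equation gives: r(e,T) = r(e,r(e,r(tree(r(r(c,c),tree(c,e)),k),r(r(c,c),tree(c,e))))). Substituting into the earlier binding gives W := r(tree(r(r(c,c),tree(c,e)),k),r(r(c,c),tree(c,e))).
Decompose r/2: e = e,  T = r(e,r(tree(r(r(c,c),tree(c,e)),k),r(r(c,c),tree(c,e)))).
Delete trivial equation e = e.
Bind T := r(e,r(tree(r(r(c,c),tree(c,e)),k),r(r(c,c),tree(c,e)))).
MGU = { X2 := r(r(c,c),tree(c,e)), W := r(tree(r(r(c,c),tree(c,e)),k),r(r(c,c),tree(c,e))), P := r(r(c,c),tree(c,e)), T := r(e,r(tree(r(r(c,c),tree(c,e)),k),r(r(c,c),tree(c,e)))) }, so T := r(e,r(tree(r(r(c,c),tree(c,e)),k),r(r(c,c),tree(c,e)))).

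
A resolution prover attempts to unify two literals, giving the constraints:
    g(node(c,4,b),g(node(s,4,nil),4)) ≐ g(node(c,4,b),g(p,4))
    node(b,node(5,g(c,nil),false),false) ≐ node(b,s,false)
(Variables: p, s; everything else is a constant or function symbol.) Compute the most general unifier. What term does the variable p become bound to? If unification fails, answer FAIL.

node(node(5,g(c,nil),false),4,nil)

Decompose g/2: node(c,4,b) ≐ node(c,4,b),  g(node(s,4,nil),4) ≐ g(p,4).
Delete trivial equation node(c,4,b) ≐ node(c,4,b).
Decompose g/2: node(s,4,nil) ≐ p,  4 ≐ 4.
Bind p := node(s,4,nil); no other remaining equation mentions p.
Delete trivial equation 4 ≐ 4.
Decompose node/3: b ≐ b,  node(5,g(c,nil),false) ≐ s,  false ≐ false.
Delete trivial equation b ≐ b.
Bind s := node(5,g(c,nil),false); no other remaining equation mentions s. Substituting into the earlier binding gives p := node(node(5,g(c,nil),false),4,nil).
Delete trivial equation false ≐ false.
MGU = { p ↦ node(node(5,g(c,nil),false),4,nil), s ↦ node(5,g(c,nil),false) }, so p ↦ node(node(5,g(c,nil),false),4,nil).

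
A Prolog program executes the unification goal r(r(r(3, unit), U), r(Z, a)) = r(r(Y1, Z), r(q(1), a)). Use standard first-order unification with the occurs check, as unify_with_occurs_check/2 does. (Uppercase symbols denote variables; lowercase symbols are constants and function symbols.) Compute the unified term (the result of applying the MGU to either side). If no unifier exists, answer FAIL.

Decompose r/2: r(r(3, unit), U) = r(Y1, Z),  r(Z, a) = r(q(1), a).
Decompose r/2: r(3, unit) = Y1,  U = Z.
Bind Y1 := r(3, unit); no other remaining equation mentions Y1.
Bind U := Z; no other remaining equation mentions U.
Decompose r/2: Z = q(1),  a = a.
Bind Z := q(1); no other remaining equation mentions Z. Substituting into the earlier binding gives U := q(1).
Delete trivial equation a = a.
Applying the MGU to either side gives r(r(r(3, unit), q(1)), r(q(1), a)).

r(r(r(3, unit), q(1)), r(q(1), a))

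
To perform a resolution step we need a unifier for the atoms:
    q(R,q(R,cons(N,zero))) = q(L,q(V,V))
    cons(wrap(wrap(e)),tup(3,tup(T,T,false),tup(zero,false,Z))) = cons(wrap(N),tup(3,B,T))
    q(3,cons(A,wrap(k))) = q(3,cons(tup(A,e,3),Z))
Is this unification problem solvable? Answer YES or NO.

Decompose q/2: R = L,  q(R,cons(N,zero)) = q(V,V).
Bind R := L; substituting into the one remaining equation that mentions R gives: q(L,cons(N,zero)) = q(V,V).
Decompose q/2: L = V,  cons(N,zero) = V.
Bind L := V; no other remaining equation mentions L. Substituting into the earlier binding gives R := V.
Bind V := cons(N,zero); no other remaining equation mentions V. Substituting into the earlier bindings gives R := cons(N,zero), L := cons(N,zero).
Decompose cons/2: wrap(wrap(e)) = wrap(N),  tup(3,tup(T,T,false),tup(zero,false,Z)) = tup(3,B,T).
Decompose wrap/1: wrap(e) = N.
Bind N := wrap(e); no other remaining equation mentions N. Substituting into the earlier bindings gives R := cons(wrap(e),zero), L := cons(wrap(e),zero), V := cons(wrap(e),zero).
Decompose tup/3: 3 = 3,  tup(T,T,false) = B,  tup(zero,false,Z) = T.
Delete trivial equation 3 = 3.
Bind B := tup(T,T,false); no other remaining equation mentions B.
Bind T := tup(zero,false,Z); no other remaining equation mentions T. Substituting into the earlier binding gives B := tup(tup(zero,false,Z),tup(zero,false,Z),false).
Decompose q/2: 3 = 3,  cons(A,wrap(k)) = cons(tup(A,e,3),Z).
Delete trivial equation 3 = 3.
Decompose cons/2: A = tup(A,e,3),  wrap(k) = Z.
Occurs check fails: A occurs in tup(A,e,3); the equation A = tup(A,e,3) has no finite solution.

NO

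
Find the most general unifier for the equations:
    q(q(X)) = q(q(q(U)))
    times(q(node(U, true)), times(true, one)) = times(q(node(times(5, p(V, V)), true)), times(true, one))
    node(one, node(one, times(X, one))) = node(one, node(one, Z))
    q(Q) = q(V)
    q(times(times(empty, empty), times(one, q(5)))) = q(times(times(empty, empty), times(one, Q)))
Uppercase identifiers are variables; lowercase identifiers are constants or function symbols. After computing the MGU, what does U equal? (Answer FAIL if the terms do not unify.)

Decompose q/1: q(X) = q(q(U)).
Decompose q/1: X = q(U).
Bind X := q(U); substituting into the one remaining equation that mentions X gives: node(one, node(one, times(q(U), one))) = node(one, node(one, Z)).
Decompose times/2: q(node(U, true)) = q(node(times(5, p(V, V)), true)),  times(true, one) = times(true, one).
Decompose q/1: node(U, true) = node(times(5, p(V, V)), true).
Decompose node/2: U = times(5, p(V, V)),  true = true.
Bind U := times(5, p(V, V)); substituting into the one remaining equation that mentions U gives: node(one, node(one, times(q(times(5, p(V, V))), one))) = node(one, node(one, Z)). Substituting into the earlier binding gives X := q(times(5, p(V, V))).
Delete trivial equation true = true.
Delete trivial equation times(true, one) = times(true, one).
Decompose node/2: one = one,  node(one, times(q(times(5, p(V, V))), one)) = node(one, Z).
Delete trivial equation one = one.
Decompose node/2: one = one,  times(q(times(5, p(V, V))), one) = Z.
Delete trivial equation one = one.
Bind Z := times(q(times(5, p(V, V))), one); no other remaining equation mentions Z.
Decompose q/1: Q = V.
Bind Q := V; substituting into the remaining equation gives: q(times(times(empty, empty), times(one, q(5)))) = q(times(times(empty, empty), times(one, V))).
Decompose q/1: times(times(empty, empty), times(one, q(5))) = times(times(empty, empty), times(one, V)).
Decompose times/2: times(empty, empty) = times(empty, empty),  times(one, q(5)) = times(one, V).
Delete trivial equation times(empty, empty) = times(empty, empty).
Decompose times/2: one = one,  q(5) = V.
Delete trivial equation one = one.
Bind V := q(5). Substituting into the earlier bindings gives X := q(times(5, p(q(5), q(5)))), U := times(5, p(q(5), q(5))), Z := times(q(times(5, p(q(5), q(5)))), one), Q := q(5).
MGU = { X -> q(times(5, p(q(5), q(5)))), U -> times(5, p(q(5), q(5))), Z -> times(q(times(5, p(q(5), q(5)))), one), Q -> q(5), V -> q(5) }, so U -> times(5, p(q(5), q(5))).

times(5, p(q(5), q(5)))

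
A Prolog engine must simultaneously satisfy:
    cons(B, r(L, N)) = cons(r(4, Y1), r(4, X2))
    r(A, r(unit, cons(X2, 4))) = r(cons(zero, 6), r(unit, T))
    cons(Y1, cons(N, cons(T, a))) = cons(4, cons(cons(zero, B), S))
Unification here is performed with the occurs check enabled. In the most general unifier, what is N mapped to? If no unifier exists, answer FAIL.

cons(zero, r(4, 4))

Decompose cons/2: B = r(4, Y1),  r(L, N) = r(4, X2).
Bind B := r(4, Y1); substituting into the one remaining equation that mentions B gives: cons(Y1, cons(N, cons(T, a))) = cons(4, cons(cons(zero, r(4, Y1)), S)).
Decompose r/2: L = 4,  N = X2.
Bind L := 4; no other remaining equation mentions L.
Bind N := X2; substituting into the one remaining equation that mentions N gives: cons(Y1, cons(X2, cons(T, a))) = cons(4, cons(cons(zero, r(4, Y1)), S)).
Decompose r/2: A = cons(zero, 6),  r(unit, cons(X2, 4)) = r(unit, T).
Bind A := cons(zero, 6); no other remaining equation mentions A.
Decompose r/2: unit = unit,  cons(X2, 4) = T.
Delete trivial equation unit = unit.
Bind T := cons(X2, 4); substituting into the remaining equation gives: cons(Y1, cons(X2, cons(cons(X2, 4), a))) = cons(4, cons(cons(zero, r(4, Y1)), S)).
Decompose cons/2: Y1 = 4,  cons(X2, cons(cons(X2, 4), a)) = cons(cons(zero, r(4, Y1)), S).
Bind Y1 := 4; substituting into the remaining equation gives: cons(X2, cons(cons(X2, 4), a)) = cons(cons(zero, r(4, 4)), S). Substituting into the earlier binding gives B := r(4, 4).
Decompose cons/2: X2 = cons(zero, r(4, 4)),  cons(cons(X2, 4), a) = S.
Bind X2 := cons(zero, r(4, 4)); substituting into the remaining equation gives: cons(cons(cons(zero, r(4, 4)), 4), a) = S. Substituting into the earlier bindings gives N := cons(zero, r(4, 4)), T := cons(cons(zero, r(4, 4)), 4).
Bind S := cons(cons(cons(zero, r(4, 4)), 4), a).
MGU = { B ↦ r(4, 4), L ↦ 4, N ↦ cons(zero, r(4, 4)), A ↦ cons(zero, 6), T ↦ cons(cons(zero, r(4, 4)), 4), Y1 ↦ 4, X2 ↦ cons(zero, r(4, 4)), S ↦ cons(cons(cons(zero, r(4, 4)), 4), a) }, so N ↦ cons(zero, r(4, 4)).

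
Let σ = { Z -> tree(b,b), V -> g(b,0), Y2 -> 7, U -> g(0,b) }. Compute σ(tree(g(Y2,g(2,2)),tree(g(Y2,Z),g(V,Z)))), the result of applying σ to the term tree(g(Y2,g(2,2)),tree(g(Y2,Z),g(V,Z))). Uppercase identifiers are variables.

tree(g(7,g(2,2)),tree(g(7,tree(b,b)),g(g(b,0),tree(b,b))))

Replace each occurrence of Z with tree(b,b).
Replace each occurrence of V with g(b,0).
Replace each occurrence of Y2 with 7.
Result: tree(g(7,g(2,2)),tree(g(7,tree(b,b)),g(g(b,0),tree(b,b)))).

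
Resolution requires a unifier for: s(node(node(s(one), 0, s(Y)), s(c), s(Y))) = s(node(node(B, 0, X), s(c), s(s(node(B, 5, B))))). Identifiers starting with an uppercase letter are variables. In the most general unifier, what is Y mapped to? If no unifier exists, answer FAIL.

s(node(s(one), 5, s(one)))

Decompose s/1: node(node(s(one), 0, s(Y)), s(c), s(Y)) = node(node(B, 0, X), s(c), s(s(node(B, 5, B)))).
Decompose node/3: node(s(one), 0, s(Y)) = node(B, 0, X),  s(c) = s(c),  s(Y) = s(s(node(B, 5, B))).
Decompose node/3: s(one) = B,  0 = 0,  s(Y) = X.
Bind B := s(one); substituting into the one remaining equation that mentions B gives: s(Y) = s(s(node(s(one), 5, s(one)))).
Delete trivial equation 0 = 0.
Bind X := s(Y); no other remaining equation mentions X.
Delete trivial equation s(c) = s(c).
Decompose s/1: Y = s(node(s(one), 5, s(one))).
Bind Y := s(node(s(one), 5, s(one))). Substituting into the earlier binding gives X := s(s(node(s(one), 5, s(one)))).
MGU = { B := s(one), X := s(s(node(s(one), 5, s(one)))), Y := s(node(s(one), 5, s(one))) }, so Y := s(node(s(one), 5, s(one))).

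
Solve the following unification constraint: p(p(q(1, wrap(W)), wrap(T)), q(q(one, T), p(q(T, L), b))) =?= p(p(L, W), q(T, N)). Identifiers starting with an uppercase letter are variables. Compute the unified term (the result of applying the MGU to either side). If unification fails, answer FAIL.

FAIL

Decompose p/2: p(q(1, wrap(W)), wrap(T)) =?= p(L, W),  q(q(one, T), p(q(T, L), b)) =?= q(T, N).
Decompose p/2: q(1, wrap(W)) =?= L,  wrap(T) =?= W.
Bind L := q(1, wrap(W)); substituting into the one remaining equation that mentions L gives: q(q(one, T), p(q(T, q(1, wrap(W))), b)) =?= q(T, N).
Bind W := wrap(T); substituting into the remaining equation gives: q(q(one, T), p(q(T, q(1, wrap(wrap(T)))), b)) =?= q(T, N). Substituting into the earlier binding gives L := q(1, wrap(wrap(T))).
Decompose q/2: q(one, T) =?= T,  p(q(T, q(1, wrap(wrap(T)))), b) =?= N.
Occurs check fails: T occurs in q(one, T); the equation T =?= q(one, T) has no finite solution.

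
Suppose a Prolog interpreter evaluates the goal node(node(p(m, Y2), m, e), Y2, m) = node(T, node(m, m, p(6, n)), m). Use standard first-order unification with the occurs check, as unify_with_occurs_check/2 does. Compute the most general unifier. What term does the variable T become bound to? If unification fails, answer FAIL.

node(p(m, node(m, m, p(6, n))), m, e)

Decompose node/3: node(p(m, Y2), m, e) = T,  Y2 = node(m, m, p(6, n)),  m = m.
Bind T := node(p(m, Y2), m, e); no other remaining equation mentions T.
Bind Y2 := node(m, m, p(6, n)); no other remaining equation mentions Y2. Substituting into the earlier binding gives T := node(p(m, node(m, m, p(6, n))), m, e).
Delete trivial equation m = m.
MGU = { T -> node(p(m, node(m, m, p(6, n))), m, e), Y2 -> node(m, m, p(6, n)) }, so T -> node(p(m, node(m, m, p(6, n))), m, e).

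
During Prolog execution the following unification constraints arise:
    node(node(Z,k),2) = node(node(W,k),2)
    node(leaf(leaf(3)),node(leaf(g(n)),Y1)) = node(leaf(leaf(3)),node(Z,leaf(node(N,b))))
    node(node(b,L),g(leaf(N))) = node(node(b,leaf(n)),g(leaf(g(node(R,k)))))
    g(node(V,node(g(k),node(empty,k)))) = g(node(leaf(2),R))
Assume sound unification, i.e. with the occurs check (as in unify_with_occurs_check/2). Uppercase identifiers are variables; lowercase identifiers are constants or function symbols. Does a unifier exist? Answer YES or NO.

YES

Decompose node/2: node(Z,k) = node(W,k),  2 = 2.
Decompose node/2: Z = W,  k = k.
Bind Z := W; substituting into the one remaining equation that mentions Z gives: node(leaf(leaf(3)),node(leaf(g(n)),Y1)) = node(leaf(leaf(3)),node(W,leaf(node(N,b)))).
Delete trivial equation k = k.
Delete trivial equation 2 = 2.
Decompose node/2: leaf(leaf(3)) = leaf(leaf(3)),  node(leaf(g(n)),Y1) = node(W,leaf(node(N,b))).
Delete trivial equation leaf(leaf(3)) = leaf(leaf(3)).
Decompose node/2: leaf(g(n)) = W,  Y1 = leaf(node(N,b)).
Bind W := leaf(g(n)); no other remaining equation mentions W. Substituting into the earlier binding gives Z := leaf(g(n)).
Bind Y1 := leaf(node(N,b)); no other remaining equation mentions Y1.
Decompose node/2: node(b,L) = node(b,leaf(n)),  g(leaf(N)) = g(leaf(g(node(R,k)))).
Decompose node/2: b = b,  L = leaf(n).
Delete trivial equation b = b.
Bind L := leaf(n); no other remaining equation mentions L.
Decompose g/1: leaf(N) = leaf(g(node(R,k))).
Decompose leaf/1: N = g(node(R,k)).
Bind N := g(node(R,k)); no other remaining equation mentions N. Substituting into the earlier binding gives Y1 := leaf(node(g(node(R,k)),b)).
Decompose g/1: node(V,node(g(k),node(empty,k))) = node(leaf(2),R).
Decompose node/2: V = leaf(2),  node(g(k),node(empty,k)) = R.
Bind V := leaf(2); no other remaining equation mentions V.
Bind R := node(g(k),node(empty,k)). Substituting into the earlier bindings gives Y1 := leaf(node(g(node(node(g(k),node(empty,k)),k)),b)), N := g(node(node(g(k),node(empty,k)),k)).
No equations remain and no clash or occurs-check failure arose, so a unifier exists.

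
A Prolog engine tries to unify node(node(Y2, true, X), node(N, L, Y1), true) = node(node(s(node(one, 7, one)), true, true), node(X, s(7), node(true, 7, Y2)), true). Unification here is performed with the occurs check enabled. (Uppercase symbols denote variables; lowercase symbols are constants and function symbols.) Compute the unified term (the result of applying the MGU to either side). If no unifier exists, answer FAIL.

Decompose node/3: node(Y2, true, X) = node(s(node(one, 7, one)), true, true),  node(N, L, Y1) = node(X, s(7), node(true, 7, Y2)),  true = true.
Decompose node/3: Y2 = s(node(one, 7, one)),  true = true,  X = true.
Bind Y2 := s(node(one, 7, one)); substituting into the one remaining equation that mentions Y2 gives: node(N, L, Y1) = node(X, s(7), node(true, 7, s(node(one, 7, one)))).
Delete trivial equation true = true.
Bind X := true; substituting into the one remaining equation that mentions X gives: node(N, L, Y1) = node(true, s(7), node(true, 7, s(node(one, 7, one)))).
Decompose node/3: N = true,  L = s(7),  Y1 = node(true, 7, s(node(one, 7, one))).
Bind N := true; no other remaining equation mentions N.
Bind L := s(7); no other remaining equation mentions L.
Bind Y1 := node(true, 7, s(node(one, 7, one))); no other remaining equation mentions Y1.
Delete trivial equation true = true.
Applying the MGU to either side gives node(node(s(node(one, 7, one)), true, true), node(true, s(7), node(true, 7, s(node(one, 7, one)))), true).

node(node(s(node(one, 7, one)), true, true), node(true, s(7), node(true, 7, s(node(one, 7, one)))), true)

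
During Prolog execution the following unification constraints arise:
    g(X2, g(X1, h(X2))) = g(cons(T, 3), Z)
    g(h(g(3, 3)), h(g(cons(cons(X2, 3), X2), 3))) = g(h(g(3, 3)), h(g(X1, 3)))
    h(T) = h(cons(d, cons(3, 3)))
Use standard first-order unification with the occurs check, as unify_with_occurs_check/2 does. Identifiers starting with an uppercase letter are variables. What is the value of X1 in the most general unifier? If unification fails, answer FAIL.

cons(cons(cons(cons(d, cons(3, 3)), 3), 3), cons(cons(d, cons(3, 3)), 3))

Decompose g/2: X2 = cons(T, 3),  g(X1, h(X2)) = Z.
Bind X2 := cons(T, 3); substituting into the 2 remaining equations that mention X2 gives: g(X1, h(cons(T, 3))) = Z,  g(h(g(3, 3)), h(g(cons(cons(cons(T, 3), 3), cons(T, 3)), 3))) = g(h(g(3, 3)), h(g(X1, 3))).
Bind Z := g(X1, h(cons(T, 3))); no other remaining equation mentions Z.
Decompose g/2: h(g(3, 3)) = h(g(3, 3)),  h(g(cons(cons(cons(T, 3), 3), cons(T, 3)), 3)) = h(g(X1, 3)).
Delete trivial equation h(g(3, 3)) = h(g(3, 3)).
Decompose h/1: g(cons(cons(cons(T, 3), 3), cons(T, 3)), 3) = g(X1, 3).
Decompose g/2: cons(cons(cons(T, 3), 3), cons(T, 3)) = X1,  3 = 3.
Bind X1 := cons(cons(cons(T, 3), 3), cons(T, 3)); no other remaining equation mentions X1. Substituting into the earlier binding gives Z := g(cons(cons(cons(T, 3), 3), cons(T, 3)), h(cons(T, 3))).
Delete trivial equation 3 = 3.
Decompose h/1: T = cons(d, cons(3, 3)).
Bind T := cons(d, cons(3, 3)). Substituting into the earlier bindings gives X2 := cons(cons(d, cons(3, 3)), 3), Z := g(cons(cons(cons(cons(d, cons(3, 3)), 3), 3), cons(cons(d, cons(3, 3)), 3)), h(cons(cons(d, cons(3, 3)), 3))), X1 := cons(cons(cons(cons(d, cons(3, 3)), 3), 3), cons(cons(d, cons(3, 3)), 3)).
MGU = { X2 = cons(cons(d, cons(3, 3)), 3), Z = g(cons(cons(cons(cons(d, cons(3, 3)), 3), 3), cons(cons(d, cons(3, 3)), 3)), h(cons(cons(d, cons(3, 3)), 3))), X1 = cons(cons(cons(cons(d, cons(3, 3)), 3), 3), cons(cons(d, cons(3, 3)), 3)), T = cons(d, cons(3, 3)) }, so X1 = cons(cons(cons(cons(d, cons(3, 3)), 3), 3), cons(cons(d, cons(3, 3)), 3)).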